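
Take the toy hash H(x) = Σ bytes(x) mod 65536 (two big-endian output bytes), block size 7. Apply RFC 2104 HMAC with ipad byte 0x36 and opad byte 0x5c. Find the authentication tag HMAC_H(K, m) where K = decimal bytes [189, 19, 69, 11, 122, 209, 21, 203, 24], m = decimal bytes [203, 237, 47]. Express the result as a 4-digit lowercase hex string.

02ec

Key decimal bytes [189, 19, 69, 11, 122, 209, 21, 203, 24] = bd 13 45 0b 7a d1 15 cb 18 is 9 bytes > B = 7, so hash it first: H(key) = 03 63, then zero-pad to 7 bytes: K' = 03 63 00 00 00 00 00.
K' ⊕ ipad = 35 55 36 36 36 36 36.  K' ⊕ opad = 5f 3f 5c 5c 5c 5c 5c.
Inner input = (K'⊕ipad) ∥ m = 35 55 36 36 36 36 36 ∥ cb ed 2f.
Inner hash: sum = 53+85+54+54+54+54+54+203+237+47 = 895 → 03 7f.
Outer input = (K'⊕opad) ∥ inner = 5f 3f 5c 5c 5c 5c 5c ∥ 03 7f.
Outer hash (tag): sum = 95+63+92+92+92+92+92+3+127 = 748 → 02 ec.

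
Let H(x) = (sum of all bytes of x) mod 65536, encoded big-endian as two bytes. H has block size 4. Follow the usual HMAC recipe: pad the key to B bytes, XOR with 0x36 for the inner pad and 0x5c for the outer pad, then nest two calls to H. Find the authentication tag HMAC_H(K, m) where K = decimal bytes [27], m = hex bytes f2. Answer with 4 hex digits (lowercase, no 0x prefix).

021d

Key decimal bytes [27] = 1b is 1 byte ≤ B = 4; zero-pad to 4 bytes: K' = 1b 00 00 00.
K' ⊕ ipad = 2d 36 36 36.  K' ⊕ opad = 47 5c 5c 5c.
Inner input = (K'⊕ipad) ∥ m = 2d 36 36 36 ∥ f2.
Inner hash: sum = 45+54+54+54+242 = 449 → 01 c1.
Outer input = (K'⊕opad) ∥ inner = 47 5c 5c 5c ∥ 01 c1.
Outer hash (tag): sum = 71+92+92+92+1+193 = 541 → 02 1d.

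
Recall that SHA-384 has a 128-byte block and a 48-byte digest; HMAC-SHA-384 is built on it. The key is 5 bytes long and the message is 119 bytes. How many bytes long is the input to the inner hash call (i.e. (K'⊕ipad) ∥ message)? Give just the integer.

Key is 5 ≤ 128 bytes, zero-padded: |K'| = 128.
Inner input = (K'⊕ipad) ∥ m → 128 + 119 = 247 bytes.

247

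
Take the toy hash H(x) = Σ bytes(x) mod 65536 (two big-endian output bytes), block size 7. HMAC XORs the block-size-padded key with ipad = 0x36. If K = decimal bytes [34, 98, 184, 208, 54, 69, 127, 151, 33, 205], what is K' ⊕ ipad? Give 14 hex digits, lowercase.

32bd3636363636

Key decimal bytes [34, 98, 184, 208, 54, 69, 127, 151, 33, 205] = 22 62 b8 d0 36 45 7f 97 21 cd is 10 bytes > B = 7, so hash it first: H(key) = 04 8b, then zero-pad to 7 bytes: K' = 04 8b 00 00 00 00 00.
XOR each byte with 0x36: 04⊕36=32, 8b⊕36=bd, 00⊕36=36, 00⊕36=36, 00⊕36=36, 00⊕36=36, 00⊕36=36.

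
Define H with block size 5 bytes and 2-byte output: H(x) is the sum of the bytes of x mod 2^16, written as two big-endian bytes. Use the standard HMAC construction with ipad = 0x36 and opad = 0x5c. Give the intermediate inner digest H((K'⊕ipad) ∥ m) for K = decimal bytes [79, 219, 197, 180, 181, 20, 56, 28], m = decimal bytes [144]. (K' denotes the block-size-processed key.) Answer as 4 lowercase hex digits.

Key decimal bytes [79, 219, 197, 180, 181, 20, 56, 28] = 4f db c5 b4 b5 14 38 1c is 8 bytes > B = 5, so hash it first: H(key) = 03 c0, then zero-pad to 5 bytes: K' = 03 c0 00 00 00.
K' ⊕ ipad = 35 f6 36 36 36.
Inner input = 35 f6 36 36 36 ∥ 90.
Inner hash: sum = 53+246+54+54+54+144 = 605 → 02 5d.

025d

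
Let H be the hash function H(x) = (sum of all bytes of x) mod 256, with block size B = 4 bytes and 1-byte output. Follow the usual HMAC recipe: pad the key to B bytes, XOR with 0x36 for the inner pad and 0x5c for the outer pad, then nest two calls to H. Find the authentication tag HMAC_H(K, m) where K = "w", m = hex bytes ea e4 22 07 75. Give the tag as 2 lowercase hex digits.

Key "w" = 77 is 1 byte ≤ B = 4; zero-pad to 4 bytes: K' = 77 00 00 00.
K' ⊕ ipad = 41 36 36 36.  K' ⊕ opad = 2b 5c 5c 5c.
Inner input = (K'⊕ipad) ∥ m = 41 36 36 36 ∥ ea e4 22 07 75.
Inner hash: sum = 65+54+54+54+234+228+34+7+117 = 847; mod 256 = 79 → 4f.
Outer input = (K'⊕opad) ∥ inner = 2b 5c 5c 5c ∥ 4f.
Outer hash (tag): sum = 43+92+92+92+79 = 398; mod 256 = 142 → 8e.

8e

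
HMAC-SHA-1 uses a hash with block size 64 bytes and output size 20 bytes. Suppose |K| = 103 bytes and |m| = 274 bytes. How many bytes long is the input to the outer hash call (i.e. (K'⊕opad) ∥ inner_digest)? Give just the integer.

84

Key is 103 > 64 bytes, so it is hashed to 20 bytes then zero-padded to 64: |K'| = 64.
Outer input = (K'⊕opad) ∥ H(inner) → 64 + 20 = 84 bytes.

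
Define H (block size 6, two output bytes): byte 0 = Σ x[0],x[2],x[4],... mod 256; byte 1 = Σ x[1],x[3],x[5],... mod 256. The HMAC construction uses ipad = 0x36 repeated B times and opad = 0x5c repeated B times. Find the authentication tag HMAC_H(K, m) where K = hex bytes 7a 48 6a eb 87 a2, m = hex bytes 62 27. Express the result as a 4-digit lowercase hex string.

f2df

Key hex bytes 7a 48 6a eb 87 a2 is exactly B = 6 bytes: K' = 7a 48 6a eb 87 a2.
K' ⊕ ipad = 4c 7e 5c dd b1 94.  K' ⊕ opad = 26 14 36 b7 db fe.
Inner input = (K'⊕ipad) ∥ m = 4c 7e 5c dd b1 94 ∥ 62 27.
Inner hash: even-index sum = 443 mod 256 = 187; odd-index sum = 534 mod 256 = 22 → bb 16.
Outer input = (K'⊕opad) ∥ inner = 26 14 36 b7 db fe ∥ bb 16.
Outer hash (tag): even-index sum = 498 mod 256 = 242; odd-index sum = 479 mod 256 = 223 → f2 df.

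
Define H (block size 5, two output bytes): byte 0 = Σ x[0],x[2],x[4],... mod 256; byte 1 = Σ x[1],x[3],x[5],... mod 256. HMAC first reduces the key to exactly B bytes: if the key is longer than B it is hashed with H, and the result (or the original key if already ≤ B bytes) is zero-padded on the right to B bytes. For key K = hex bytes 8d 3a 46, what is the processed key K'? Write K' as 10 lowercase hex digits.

Key hex bytes 8d 3a 46 is 3 bytes ≤ B = 5; zero-pad to 5 bytes: K' = 8d 3a 46 00 00.

8d3a460000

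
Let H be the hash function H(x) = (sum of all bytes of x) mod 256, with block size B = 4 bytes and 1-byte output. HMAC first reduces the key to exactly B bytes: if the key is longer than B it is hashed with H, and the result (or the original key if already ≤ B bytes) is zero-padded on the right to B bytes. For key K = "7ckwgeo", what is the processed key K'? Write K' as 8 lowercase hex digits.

b7000000

|K| = 7 > B = 4, so first hash the key.
H(K): sum = 55+99+107+119+103+101+111 = 695; mod 256 = 183 → b7.
Zero-pad H(K) = b7 to 4 bytes: K' = b7 00 00 00.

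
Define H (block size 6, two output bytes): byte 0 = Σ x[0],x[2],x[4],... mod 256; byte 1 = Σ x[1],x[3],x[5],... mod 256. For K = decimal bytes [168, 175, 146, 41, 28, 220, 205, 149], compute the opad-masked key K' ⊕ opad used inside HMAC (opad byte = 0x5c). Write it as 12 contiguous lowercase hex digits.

Key decimal bytes [168, 175, 146, 41, 28, 220, 205, 149] = a8 af 92 29 1c dc cd 95 is 8 bytes > B = 6, so hash it first: H(key) = 23 49, then zero-pad to 6 bytes: K' = 23 49 00 00 00 00.
XOR each byte with 0x5c: 23⊕5c=7f, 49⊕5c=15, 00⊕5c=5c, 00⊕5c=5c, 00⊕5c=5c, 00⊕5c=5c.

7f155c5c5c5c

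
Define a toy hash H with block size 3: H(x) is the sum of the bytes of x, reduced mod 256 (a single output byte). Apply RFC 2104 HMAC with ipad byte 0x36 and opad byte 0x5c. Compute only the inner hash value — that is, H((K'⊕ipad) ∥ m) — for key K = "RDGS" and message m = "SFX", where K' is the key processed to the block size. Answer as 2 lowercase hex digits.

63

Key "RDGS" = 52 44 47 53 is 4 bytes > B = 3, so hash it first: H(key) = 30, then zero-pad to 3 bytes: K' = 30 00 00.
K' ⊕ ipad = 06 36 36.
Inner input = 06 36 36 ∥ 53 46 58.
Inner hash: sum = 6+54+54+83+70+88 = 355; mod 256 = 99 → 63.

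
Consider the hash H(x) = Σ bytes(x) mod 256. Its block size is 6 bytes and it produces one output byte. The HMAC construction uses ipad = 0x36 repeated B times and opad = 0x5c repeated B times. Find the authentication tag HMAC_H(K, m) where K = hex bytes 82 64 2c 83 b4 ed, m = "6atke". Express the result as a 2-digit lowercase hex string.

Key hex bytes 82 64 2c 83 b4 ed is exactly B = 6 bytes: K' = 82 64 2c 83 b4 ed.
K' ⊕ ipad = b4 52 1a b5 82 db.  K' ⊕ opad = de 38 70 df e8 b1.
Inner input = (K'⊕ipad) ∥ m = b4 52 1a b5 82 db ∥ 36 61 74 6b 65.
Inner hash: sum = 180+82+26+181+130+219+54+97+116+107+101 = 1293; mod 256 = 13 → 0d.
Outer input = (K'⊕opad) ∥ inner = de 38 70 df e8 b1 ∥ 0d.
Outer hash (tag): sum = 222+56+112+223+232+177+13 = 1035; mod 256 = 11 → 0b.

0b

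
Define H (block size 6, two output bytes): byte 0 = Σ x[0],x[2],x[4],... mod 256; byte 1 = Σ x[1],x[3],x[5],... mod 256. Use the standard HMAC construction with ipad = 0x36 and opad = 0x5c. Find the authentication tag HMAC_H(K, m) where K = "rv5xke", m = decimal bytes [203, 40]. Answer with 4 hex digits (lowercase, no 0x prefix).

3d90

Key "rv5xke" = 72 76 35 78 6b 65 is exactly B = 6 bytes: K' = 72 76 35 78 6b 65.
K' ⊕ ipad = 44 40 03 4e 5d 53.  K' ⊕ opad = 2e 2a 69 24 37 39.
Inner input = (K'⊕ipad) ∥ m = 44 40 03 4e 5d 53 ∥ cb 28.
Inner hash: even-index sum = 367 mod 256 = 111; odd-index sum = 265 mod 256 = 9 → 6f 09.
Outer input = (K'⊕opad) ∥ inner = 2e 2a 69 24 37 39 ∥ 6f 09.
Outer hash (tag): even-index sum = 317 mod 256 = 61; odd-index sum = 144 mod 256 = 144 → 3d 90.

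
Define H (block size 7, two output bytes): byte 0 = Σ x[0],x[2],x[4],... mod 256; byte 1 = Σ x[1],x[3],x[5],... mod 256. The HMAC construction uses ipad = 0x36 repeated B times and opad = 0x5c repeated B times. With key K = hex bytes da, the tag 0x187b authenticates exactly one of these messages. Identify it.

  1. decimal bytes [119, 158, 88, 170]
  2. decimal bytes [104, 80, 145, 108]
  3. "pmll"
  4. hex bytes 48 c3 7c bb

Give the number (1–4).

Key hex bytes da is 1 byte ≤ B = 7; zero-pad to 7 bytes: K' = da 00 00 00 00 00 00.
K' ⊕ ipad = ec 36 36 36 36 36 36; K' ⊕ opad = 86 5c 5c 5c 5c 5c 5c.
m1: inner = H(ec 36 36 36 36 36 36 77 9e 58 aa) = d6 71; tag = H(86 5c 5c 5c 5c 5c 5c d6 71) = 0bea
m2: inner = H(ec 36 36 36 36 36 36 68 50 91 6c) = 4a 9b; tag = H(86 5c 5c 5c 5c 5c 5c 4a 9b) = 355e
m3: inner = H(ec 36 36 36 36 36 36 70 6d 6c 6c) = 67 7e; tag = H(86 5c 5c 5c 5c 5c 5c 67 7e) = 187b ← matches
m4: inner = H(ec 36 36 36 36 36 36 48 c3 7c bb) = 0c 66; tag = H(86 5c 5c 5c 5c 5c 5c 0c 66) = 0020

3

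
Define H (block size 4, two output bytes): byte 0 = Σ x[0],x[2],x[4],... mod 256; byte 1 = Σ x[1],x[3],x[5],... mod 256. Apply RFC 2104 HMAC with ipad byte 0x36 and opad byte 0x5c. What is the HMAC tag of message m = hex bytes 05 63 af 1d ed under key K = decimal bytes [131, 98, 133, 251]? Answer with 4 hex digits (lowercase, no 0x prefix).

c186

Key decimal bytes [131, 98, 133, 251] = 83 62 85 fb is exactly B = 4 bytes: K' = 83 62 85 fb.
K' ⊕ ipad = b5 54 b3 cd.  K' ⊕ opad = df 3e d9 a7.
Inner input = (K'⊕ipad) ∥ m = b5 54 b3 cd ∥ 05 63 af 1d ed.
Inner hash: even-index sum = 777 mod 256 = 9; odd-index sum = 417 mod 256 = 161 → 09 a1.
Outer input = (K'⊕opad) ∥ inner = df 3e d9 a7 ∥ 09 a1.
Outer hash (tag): even-index sum = 449 mod 256 = 193; odd-index sum = 390 mod 256 = 134 → c1 86.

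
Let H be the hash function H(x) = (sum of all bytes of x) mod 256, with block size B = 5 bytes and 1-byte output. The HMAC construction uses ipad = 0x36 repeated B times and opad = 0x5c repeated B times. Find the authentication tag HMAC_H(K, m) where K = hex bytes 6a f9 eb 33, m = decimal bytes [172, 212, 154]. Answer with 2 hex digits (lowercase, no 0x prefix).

Key hex bytes 6a f9 eb 33 is 4 bytes ≤ B = 5; zero-pad to 5 bytes: K' = 6a f9 eb 33 00.
K' ⊕ ipad = 5c cf dd 05 36.  K' ⊕ opad = 36 a5 b7 6f 5c.
Inner input = (K'⊕ipad) ∥ m = 5c cf dd 05 36 ∥ ac d4 9a.
Inner hash: sum = 92+207+221+5+54+172+212+154 = 1117; mod 256 = 93 → 5d.
Outer input = (K'⊕opad) ∥ inner = 36 a5 b7 6f 5c ∥ 5d.
Outer hash (tag): sum = 54+165+183+111+92+93 = 698; mod 256 = 186 → ba.

ba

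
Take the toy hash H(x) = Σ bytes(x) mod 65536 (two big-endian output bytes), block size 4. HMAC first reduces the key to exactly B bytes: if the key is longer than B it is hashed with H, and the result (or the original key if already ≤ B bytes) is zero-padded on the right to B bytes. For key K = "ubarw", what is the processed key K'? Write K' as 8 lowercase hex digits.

|K| = 5 > B = 4, so first hash the key.
H(K): sum = 117+98+97+114+119 = 545 → 02 21.
Zero-pad H(K) = 02 21 to 4 bytes: K' = 02 21 00 00.

02210000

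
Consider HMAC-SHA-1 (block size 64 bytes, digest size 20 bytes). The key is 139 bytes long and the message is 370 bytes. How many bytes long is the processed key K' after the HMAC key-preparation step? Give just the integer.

Key is 139 > 64 bytes, so it is hashed to 20 bytes then zero-padded to 64: |K'| = 64.

64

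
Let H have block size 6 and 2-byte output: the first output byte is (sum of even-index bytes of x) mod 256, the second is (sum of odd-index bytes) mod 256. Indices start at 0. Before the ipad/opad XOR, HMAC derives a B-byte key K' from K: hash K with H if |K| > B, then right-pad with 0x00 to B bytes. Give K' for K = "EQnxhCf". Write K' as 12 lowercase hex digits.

|K| = 7 > B = 6, so first hash the key.
H(K): even-index sum = 385 mod 256 = 129; odd-index sum = 268 mod 256 = 12 → 81 0c.
Zero-pad H(K) = 81 0c to 6 bytes: K' = 81 0c 00 00 00 00.

810c00000000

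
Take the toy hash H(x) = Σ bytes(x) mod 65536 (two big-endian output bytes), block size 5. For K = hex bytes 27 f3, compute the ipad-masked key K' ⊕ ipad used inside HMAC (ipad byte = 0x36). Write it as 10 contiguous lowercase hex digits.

Key hex bytes 27 f3 is 2 bytes ≤ B = 5; zero-pad to 5 bytes: K' = 27 f3 00 00 00.
XOR each byte with 0x36: 27⊕36=11, f3⊕36=c5, 00⊕36=36, 00⊕36=36, 00⊕36=36.

11c5363636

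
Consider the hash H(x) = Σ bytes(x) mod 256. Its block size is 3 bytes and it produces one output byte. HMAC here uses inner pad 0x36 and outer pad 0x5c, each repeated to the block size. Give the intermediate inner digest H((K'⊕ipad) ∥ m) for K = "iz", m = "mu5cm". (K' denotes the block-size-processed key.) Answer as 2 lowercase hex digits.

c8

Key "iz" = 69 7a is 2 bytes ≤ B = 3; zero-pad to 3 bytes: K' = 69 7a 00.
K' ⊕ ipad = 5f 4c 36.
Inner input = 5f 4c 36 ∥ 6d 75 35 63 6d.
Inner hash: sum = 95+76+54+109+117+53+99+109 = 712; mod 256 = 200 → c8.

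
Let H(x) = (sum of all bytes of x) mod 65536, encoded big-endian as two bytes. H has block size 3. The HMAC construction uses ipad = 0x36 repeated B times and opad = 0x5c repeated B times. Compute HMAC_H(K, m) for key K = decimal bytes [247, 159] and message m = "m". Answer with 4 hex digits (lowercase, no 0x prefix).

Key decimal bytes [247, 159] = f7 9f is 2 bytes ≤ B = 3; zero-pad to 3 bytes: K' = f7 9f 00.
K' ⊕ ipad = c1 a9 36.  K' ⊕ opad = ab c3 5c.
Inner input = (K'⊕ipad) ∥ m = c1 a9 36 ∥ 6d.
Inner hash: sum = 193+169+54+109 = 525 → 02 0d.
Outer input = (K'⊕opad) ∥ inner = ab c3 5c ∥ 02 0d.
Outer hash (tag): sum = 171+195+92+2+13 = 473 → 01 d9.

01d9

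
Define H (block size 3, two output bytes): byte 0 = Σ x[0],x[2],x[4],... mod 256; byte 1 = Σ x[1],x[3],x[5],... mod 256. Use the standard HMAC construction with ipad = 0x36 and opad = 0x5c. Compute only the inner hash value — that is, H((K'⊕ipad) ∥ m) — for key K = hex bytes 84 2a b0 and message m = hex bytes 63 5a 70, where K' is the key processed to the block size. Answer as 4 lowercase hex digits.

Key hex bytes 84 2a b0 is exactly B = 3 bytes: K' = 84 2a b0.
K' ⊕ ipad = b2 1c 86.
Inner input = b2 1c 86 ∥ 63 5a 70.
Inner hash: even-index sum = 402 mod 256 = 146; odd-index sum = 239 mod 256 = 239 → 92 ef.

92ef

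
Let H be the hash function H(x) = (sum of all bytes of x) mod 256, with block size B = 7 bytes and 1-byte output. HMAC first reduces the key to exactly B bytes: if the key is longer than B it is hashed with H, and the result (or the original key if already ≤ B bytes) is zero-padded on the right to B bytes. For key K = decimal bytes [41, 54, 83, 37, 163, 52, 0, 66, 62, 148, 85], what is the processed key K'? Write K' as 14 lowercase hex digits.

|K| = 11 > B = 7, so first hash the key.
H(K): sum = 41+54+83+37+163+52+0+66+62+148+85 = 791; mod 256 = 23 → 17.
Zero-pad H(K) = 17 to 7 bytes: K' = 17 00 00 00 00 00 00.

17000000000000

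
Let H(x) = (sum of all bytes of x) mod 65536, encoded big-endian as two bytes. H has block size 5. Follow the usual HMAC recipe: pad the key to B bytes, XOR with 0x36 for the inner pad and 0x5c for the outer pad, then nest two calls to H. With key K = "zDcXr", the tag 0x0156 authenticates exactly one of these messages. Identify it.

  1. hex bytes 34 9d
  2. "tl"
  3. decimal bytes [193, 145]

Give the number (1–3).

2

Key "zDcXr" = 7a 44 63 58 72 is exactly B = 5 bytes: K' = 7a 44 63 58 72.
K' ⊕ ipad = 4c 72 55 6e 44; K' ⊕ opad = 26 18 3f 04 2e.
m1: inner = H(4c 72 55 6e 44 34 9d) = 02 96; tag = H(26 18 3f 04 2e 02 96) = 0147
m2: inner = H(4c 72 55 6e 44 74 6c) = 02 a5; tag = H(26 18 3f 04 2e 02 a5) = 0156 ← matches
m3: inner = H(4c 72 55 6e 44 c1 91) = 03 17; tag = H(26 18 3f 04 2e 03 17) = 00c9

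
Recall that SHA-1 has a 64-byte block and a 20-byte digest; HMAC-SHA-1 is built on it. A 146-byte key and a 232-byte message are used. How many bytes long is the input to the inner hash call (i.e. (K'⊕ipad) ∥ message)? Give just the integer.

296

Key is 146 > 64 bytes, so it is hashed to 20 bytes then zero-padded to 64: |K'| = 64.
Inner input = (K'⊕ipad) ∥ m → 64 + 232 = 296 bytes.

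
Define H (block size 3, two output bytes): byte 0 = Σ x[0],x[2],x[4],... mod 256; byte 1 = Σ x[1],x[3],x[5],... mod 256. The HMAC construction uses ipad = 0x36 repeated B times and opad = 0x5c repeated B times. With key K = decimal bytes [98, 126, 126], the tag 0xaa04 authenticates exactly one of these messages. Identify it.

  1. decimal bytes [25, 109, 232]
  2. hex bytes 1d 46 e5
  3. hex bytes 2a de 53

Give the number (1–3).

2

Key decimal bytes [98, 126, 126] = 62 7e 7e is exactly B = 3 bytes: K' = 62 7e 7e.
K' ⊕ ipad = 54 48 48; K' ⊕ opad = 3e 22 22.
m1: inner = H(54 48 48 19 6d e8) = 09 49; tag = H(3e 22 22 09 49) = a92b
m2: inner = H(54 48 48 1d 46 e5) = e2 4a; tag = H(3e 22 22 e2 4a) = aa04 ← matches
m3: inner = H(54 48 48 2a de 53) = 7a c5; tag = H(3e 22 22 7a c5) = 259c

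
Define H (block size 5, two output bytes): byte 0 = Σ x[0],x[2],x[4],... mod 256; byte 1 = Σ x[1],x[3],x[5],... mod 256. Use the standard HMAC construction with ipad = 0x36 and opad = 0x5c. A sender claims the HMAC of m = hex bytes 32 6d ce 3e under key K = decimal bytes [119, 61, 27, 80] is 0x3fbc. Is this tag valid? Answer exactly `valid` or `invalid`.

Key decimal bytes [119, 61, 27, 80] = 77 3d 1b 50 is 4 bytes ≤ B = 5; zero-pad to 5 bytes: K' = 77 3d 1b 50 00.
K' ⊕ ipad = 41 0b 2d 66 36; K' ⊕ opad = 2b 61 47 0c 5c.
Inner hash: even-index sum = 335 mod 256 = 79; odd-index sum = 369 mod 256 = 113 → 4f 71.
Outer hash (recomputed tag): even-index sum = 319 mod 256 = 63; odd-index sum = 188 mod 256 = 188 → 3f bc.
Recomputed tag = 3fbc; claimed = 3fbc → match.

valid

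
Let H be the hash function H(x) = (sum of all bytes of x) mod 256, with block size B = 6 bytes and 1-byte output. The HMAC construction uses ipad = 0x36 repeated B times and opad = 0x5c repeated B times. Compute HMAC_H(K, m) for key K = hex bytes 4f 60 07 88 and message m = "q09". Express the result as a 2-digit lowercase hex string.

3a

Key hex bytes 4f 60 07 88 is 4 bytes ≤ B = 6; zero-pad to 6 bytes: K' = 4f 60 07 88 00 00.
K' ⊕ ipad = 79 56 31 be 36 36.  K' ⊕ opad = 13 3c 5b d4 5c 5c.
Inner input = (K'⊕ipad) ∥ m = 79 56 31 be 36 36 ∥ 71 30 39.
Inner hash: sum = 121+86+49+190+54+54+113+48+57 = 772; mod 256 = 4 → 04.
Outer input = (K'⊕opad) ∥ inner = 13 3c 5b d4 5c 5c ∥ 04.
Outer hash (tag): sum = 19+60+91+212+92+92+4 = 570; mod 256 = 58 → 3a.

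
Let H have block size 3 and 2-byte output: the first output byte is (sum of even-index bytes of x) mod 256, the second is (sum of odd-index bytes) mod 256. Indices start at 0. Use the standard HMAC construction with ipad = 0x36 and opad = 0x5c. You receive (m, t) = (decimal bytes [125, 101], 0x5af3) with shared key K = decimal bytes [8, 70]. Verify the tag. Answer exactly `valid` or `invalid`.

Key decimal bytes [8, 70] = 08 46 is 2 bytes ≤ B = 3; zero-pad to 3 bytes: K' = 08 46 00.
K' ⊕ ipad = 3e 70 36; K' ⊕ opad = 54 1a 5c.
Inner hash: even-index sum = 217 mod 256 = 217; odd-index sum = 237 mod 256 = 237 → d9 ed.
Outer hash (recomputed tag): even-index sum = 413 mod 256 = 157; odd-index sum = 243 mod 256 = 243 → 9d f3.
Recomputed tag = 9df3; claimed = 5af3 → mismatch.

invalid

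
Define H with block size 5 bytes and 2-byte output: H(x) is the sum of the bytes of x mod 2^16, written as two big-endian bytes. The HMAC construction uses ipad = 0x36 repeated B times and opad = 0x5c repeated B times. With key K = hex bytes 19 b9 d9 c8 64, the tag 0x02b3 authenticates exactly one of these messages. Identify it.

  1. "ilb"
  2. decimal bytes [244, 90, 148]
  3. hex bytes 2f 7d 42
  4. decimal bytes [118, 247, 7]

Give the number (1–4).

1

Key hex bytes 19 b9 d9 c8 64 is exactly B = 5 bytes: K' = 19 b9 d9 c8 64.
K' ⊕ ipad = 2f 8f ef fe 52; K' ⊕ opad = 45 e5 85 94 38.
m1: inner = H(2f 8f ef fe 52 69 6c 62) = 04 34; tag = H(45 e5 85 94 38 04 34) = 02b3 ← matches
m2: inner = H(2f 8f ef fe 52 f4 5a 94) = 04 df; tag = H(45 e5 85 94 38 04 df) = 035e
m3: inner = H(2f 8f ef fe 52 2f 7d 42) = 03 eb; tag = H(45 e5 85 94 38 03 eb) = 0369
m4: inner = H(2f 8f ef fe 52 76 f7 07) = 04 71; tag = H(45 e5 85 94 38 04 71) = 02f0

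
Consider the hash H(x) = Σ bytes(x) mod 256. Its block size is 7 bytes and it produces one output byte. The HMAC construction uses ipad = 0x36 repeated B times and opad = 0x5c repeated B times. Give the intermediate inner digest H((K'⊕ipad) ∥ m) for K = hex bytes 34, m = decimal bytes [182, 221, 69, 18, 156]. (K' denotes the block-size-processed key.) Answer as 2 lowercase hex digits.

Key hex bytes 34 is 1 byte ≤ B = 7; zero-pad to 7 bytes: K' = 34 00 00 00 00 00 00.
K' ⊕ ipad = 02 36 36 36 36 36 36.
Inner input = 02 36 36 36 36 36 36 ∥ b6 dd 45 12 9c.
Inner hash: sum = 2+54+54+54+54+54+54+182+221+69+18+156 = 972; mod 256 = 204 → cc.

cc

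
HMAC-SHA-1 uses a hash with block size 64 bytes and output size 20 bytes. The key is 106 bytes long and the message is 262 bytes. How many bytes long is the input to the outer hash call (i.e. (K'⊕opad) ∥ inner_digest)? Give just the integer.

Key is 106 > 64 bytes, so it is hashed to 20 bytes then zero-padded to 64: |K'| = 64.
Outer input = (K'⊕opad) ∥ H(inner) → 64 + 20 = 84 bytes.

84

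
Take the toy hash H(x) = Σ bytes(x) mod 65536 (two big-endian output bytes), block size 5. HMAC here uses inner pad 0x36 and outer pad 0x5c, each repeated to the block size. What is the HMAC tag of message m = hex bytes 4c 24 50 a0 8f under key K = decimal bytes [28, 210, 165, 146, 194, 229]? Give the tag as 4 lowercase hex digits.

02c6

Key decimal bytes [28, 210, 165, 146, 194, 229] = 1c d2 a5 92 c2 e5 is 6 bytes > B = 5, so hash it first: H(key) = 03 cc, then zero-pad to 5 bytes: K' = 03 cc 00 00 00.
K' ⊕ ipad = 35 fa 36 36 36.  K' ⊕ opad = 5f 90 5c 5c 5c.
Inner input = (K'⊕ipad) ∥ m = 35 fa 36 36 36 ∥ 4c 24 50 a0 8f.
Inner hash: sum = 53+250+54+54+54+76+36+80+160+143 = 960 → 03 c0.
Outer input = (K'⊕opad) ∥ inner = 5f 90 5c 5c 5c ∥ 03 c0.
Outer hash (tag): sum = 95+144+92+92+92+3+192 = 710 → 02 c6.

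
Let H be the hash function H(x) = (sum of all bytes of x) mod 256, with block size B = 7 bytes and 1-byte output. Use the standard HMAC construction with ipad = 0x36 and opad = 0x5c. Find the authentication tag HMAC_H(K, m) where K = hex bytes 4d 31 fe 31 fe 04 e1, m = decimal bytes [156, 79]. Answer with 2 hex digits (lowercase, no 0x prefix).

51

Key hex bytes 4d 31 fe 31 fe 04 e1 is exactly B = 7 bytes: K' = 4d 31 fe 31 fe 04 e1.
K' ⊕ ipad = 7b 07 c8 07 c8 32 d7.  K' ⊕ opad = 11 6d a2 6d a2 58 bd.
Inner input = (K'⊕ipad) ∥ m = 7b 07 c8 07 c8 32 d7 ∥ 9c 4f.
Inner hash: sum = 123+7+200+7+200+50+215+156+79 = 1037; mod 256 = 13 → 0d.
Outer input = (K'⊕opad) ∥ inner = 11 6d a2 6d a2 58 bd ∥ 0d.
Outer hash (tag): sum = 17+109+162+109+162+88+189+13 = 849; mod 256 = 81 → 51.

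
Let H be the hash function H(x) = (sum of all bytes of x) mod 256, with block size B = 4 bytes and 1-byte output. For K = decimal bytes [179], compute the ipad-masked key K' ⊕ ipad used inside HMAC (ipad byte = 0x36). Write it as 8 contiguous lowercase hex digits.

Key decimal bytes [179] = b3 is 1 byte ≤ B = 4; zero-pad to 4 bytes: K' = b3 00 00 00.
XOR each byte with 0x36: b3⊕36=85, 00⊕36=36, 00⊕36=36, 00⊕36=36.

85363636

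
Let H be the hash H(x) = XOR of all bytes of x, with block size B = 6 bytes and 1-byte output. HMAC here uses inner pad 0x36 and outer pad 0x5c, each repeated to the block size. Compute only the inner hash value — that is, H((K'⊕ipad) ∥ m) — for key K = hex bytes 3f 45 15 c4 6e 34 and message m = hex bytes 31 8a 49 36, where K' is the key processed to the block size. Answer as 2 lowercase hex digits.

Key hex bytes 3f 45 15 c4 6e 34 is exactly B = 6 bytes: K' = 3f 45 15 c4 6e 34.
K' ⊕ ipad = 09 73 23 f2 58 02.
Inner input = 09 73 23 f2 58 02 ∥ 31 8a 49 36.
Inner hash: XOR 09⊕73⊕23⊕f2⊕58⊕02⊕31⊕8a⊕49⊕36 = 35.

35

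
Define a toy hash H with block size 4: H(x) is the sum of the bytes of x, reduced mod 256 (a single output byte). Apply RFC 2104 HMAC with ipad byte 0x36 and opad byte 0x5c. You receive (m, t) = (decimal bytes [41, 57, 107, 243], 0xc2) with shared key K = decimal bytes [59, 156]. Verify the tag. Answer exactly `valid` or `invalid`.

Key decimal bytes [59, 156] = 3b 9c is 2 bytes ≤ B = 4; zero-pad to 4 bytes: K' = 3b 9c 00 00.
K' ⊕ ipad = 0d aa 36 36; K' ⊕ opad = 67 c0 5c 5c.
Inner hash: sum = 13+170+54+54+41+57+107+243 = 739; mod 256 = 227 → e3.
Outer hash (recomputed tag): sum = 103+192+92+92+227 = 706; mod 256 = 194 → c2.
Recomputed tag = c2; claimed = c2 → match.

valid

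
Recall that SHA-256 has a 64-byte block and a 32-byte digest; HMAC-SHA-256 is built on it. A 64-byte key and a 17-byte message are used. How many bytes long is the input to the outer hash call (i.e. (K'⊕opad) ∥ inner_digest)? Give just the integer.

96

Key is 64 ≤ 64 bytes, zero-padded: |K'| = 64.
Outer input = (K'⊕opad) ∥ H(inner) → 64 + 32 = 96 bytes.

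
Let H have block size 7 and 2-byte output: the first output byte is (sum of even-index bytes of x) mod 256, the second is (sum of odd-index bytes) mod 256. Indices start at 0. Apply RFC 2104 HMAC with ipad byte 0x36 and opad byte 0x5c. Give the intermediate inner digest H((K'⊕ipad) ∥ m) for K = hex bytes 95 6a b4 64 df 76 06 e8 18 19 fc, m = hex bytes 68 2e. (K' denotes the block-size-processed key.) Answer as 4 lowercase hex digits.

4447

Key hex bytes 95 6a b4 64 df 76 06 e8 18 19 fc is 11 bytes > B = 7, so hash it first: H(key) = 42 45, then zero-pad to 7 bytes: K' = 42 45 00 00 00 00 00.
K' ⊕ ipad = 74 73 36 36 36 36 36.
Inner input = 74 73 36 36 36 36 36 ∥ 68 2e.
Inner hash: even-index sum = 324 mod 256 = 68; odd-index sum = 327 mod 256 = 71 → 44 47.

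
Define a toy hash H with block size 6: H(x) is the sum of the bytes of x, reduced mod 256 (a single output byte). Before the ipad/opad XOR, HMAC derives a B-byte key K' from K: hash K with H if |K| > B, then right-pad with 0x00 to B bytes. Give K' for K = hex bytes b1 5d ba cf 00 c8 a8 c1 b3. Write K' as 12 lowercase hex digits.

7b0000000000

|K| = 9 > B = 6, so first hash the key.
H(K): sum = 177+93+186+207+0+200+168+193+179 = 1403; mod 256 = 123 → 7b.
Zero-pad H(K) = 7b to 6 bytes: K' = 7b 00 00 00 00 00.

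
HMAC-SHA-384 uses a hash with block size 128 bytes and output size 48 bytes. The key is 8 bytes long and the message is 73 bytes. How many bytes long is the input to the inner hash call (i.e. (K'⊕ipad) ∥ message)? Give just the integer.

Key is 8 ≤ 128 bytes, zero-padded: |K'| = 128.
Inner input = (K'⊕ipad) ∥ m → 128 + 73 = 201 bytes.

201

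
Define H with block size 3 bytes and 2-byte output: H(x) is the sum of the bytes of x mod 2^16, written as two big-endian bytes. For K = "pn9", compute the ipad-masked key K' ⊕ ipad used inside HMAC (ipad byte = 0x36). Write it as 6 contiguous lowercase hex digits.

Key "pn9" = 70 6e 39 is exactly B = 3 bytes: K' = 70 6e 39.
XOR each byte with 0x36: 70⊕36=46, 6e⊕36=58, 39⊕36=0f.

46580f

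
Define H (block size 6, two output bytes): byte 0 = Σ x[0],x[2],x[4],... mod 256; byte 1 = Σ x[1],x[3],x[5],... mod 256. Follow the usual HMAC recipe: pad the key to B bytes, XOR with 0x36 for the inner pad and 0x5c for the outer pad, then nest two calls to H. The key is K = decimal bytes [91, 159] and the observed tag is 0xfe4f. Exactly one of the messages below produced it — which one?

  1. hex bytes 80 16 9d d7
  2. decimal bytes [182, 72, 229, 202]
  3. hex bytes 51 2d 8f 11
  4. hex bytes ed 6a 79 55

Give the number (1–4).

4

Key decimal bytes [91, 159] = 5b 9f is 2 bytes ≤ B = 6; zero-pad to 6 bytes: K' = 5b 9f 00 00 00 00.
K' ⊕ ipad = 6d a9 36 36 36 36; K' ⊕ opad = 07 c3 5c 5c 5c 5c.
m1: inner = H(6d a9 36 36 36 36 80 16 9d d7) = f6 02; tag = H(07 c3 5c 5c 5c 5c f6 02) = b57d
m2: inner = H(6d a9 36 36 36 36 b6 48 e5 ca) = 74 27; tag = H(07 c3 5c 5c 5c 5c 74 27) = 33a2
m3: inner = H(6d a9 36 36 36 36 51 2d 8f 11) = b9 53; tag = H(07 c3 5c 5c 5c 5c b9 53) = 78ce
m4: inner = H(6d a9 36 36 36 36 ed 6a 79 55) = 3f d4; tag = H(07 c3 5c 5c 5c 5c 3f d4) = fe4f ← matches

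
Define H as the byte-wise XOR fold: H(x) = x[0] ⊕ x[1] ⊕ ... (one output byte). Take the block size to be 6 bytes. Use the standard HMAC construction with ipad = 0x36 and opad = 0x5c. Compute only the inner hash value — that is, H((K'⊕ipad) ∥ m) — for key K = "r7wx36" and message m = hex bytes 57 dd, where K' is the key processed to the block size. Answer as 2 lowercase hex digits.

c5

Key "r7wx36" = 72 37 77 78 33 36 is exactly B = 6 bytes: K' = 72 37 77 78 33 36.
K' ⊕ ipad = 44 01 41 4e 05 00.
Inner input = 44 01 41 4e 05 00 ∥ 57 dd.
Inner hash: XOR 44⊕01⊕41⊕4e⊕05⊕00⊕57⊕dd = c5.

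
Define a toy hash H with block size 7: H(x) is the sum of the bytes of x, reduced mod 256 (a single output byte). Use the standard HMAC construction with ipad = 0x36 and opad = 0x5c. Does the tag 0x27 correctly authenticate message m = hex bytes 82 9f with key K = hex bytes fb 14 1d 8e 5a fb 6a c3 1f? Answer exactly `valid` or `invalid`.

invalid

Key hex bytes fb 14 1d 8e 5a fb 6a c3 1f is 9 bytes > B = 7, so hash it first: H(key) = 5b, then zero-pad to 7 bytes: K' = 5b 00 00 00 00 00 00.
K' ⊕ ipad = 6d 36 36 36 36 36 36; K' ⊕ opad = 07 5c 5c 5c 5c 5c 5c.
Inner hash: sum = 109+54+54+54+54+54+54+130+159 = 722; mod 256 = 210 → d2.
Outer hash (recomputed tag): sum = 7+92+92+92+92+92+92+210 = 769; mod 256 = 1 → 01.
Recomputed tag = 01; claimed = 27 → mismatch.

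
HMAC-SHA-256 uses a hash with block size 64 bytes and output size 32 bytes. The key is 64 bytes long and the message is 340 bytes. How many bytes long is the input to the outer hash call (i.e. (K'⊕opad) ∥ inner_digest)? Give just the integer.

Key is 64 ≤ 64 bytes, zero-padded: |K'| = 64.
Outer input = (K'⊕opad) ∥ H(inner) → 64 + 32 = 96 bytes.

96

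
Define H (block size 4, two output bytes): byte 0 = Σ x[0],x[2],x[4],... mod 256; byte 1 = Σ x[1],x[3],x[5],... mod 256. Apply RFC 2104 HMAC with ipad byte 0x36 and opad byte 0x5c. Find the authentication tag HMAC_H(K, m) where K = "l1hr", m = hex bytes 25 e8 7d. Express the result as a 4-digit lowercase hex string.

Key "l1hr" = 6c 31 68 72 is exactly B = 4 bytes: K' = 6c 31 68 72.
K' ⊕ ipad = 5a 07 5e 44.  K' ⊕ opad = 30 6d 34 2e.
Inner input = (K'⊕ipad) ∥ m = 5a 07 5e 44 ∥ 25 e8 7d.
Inner hash: even-index sum = 346 mod 256 = 90; odd-index sum = 307 mod 256 = 51 → 5a 33.
Outer input = (K'⊕opad) ∥ inner = 30 6d 34 2e ∥ 5a 33.
Outer hash (tag): even-index sum = 190 mod 256 = 190; odd-index sum = 206 mod 256 = 206 → be ce.

bece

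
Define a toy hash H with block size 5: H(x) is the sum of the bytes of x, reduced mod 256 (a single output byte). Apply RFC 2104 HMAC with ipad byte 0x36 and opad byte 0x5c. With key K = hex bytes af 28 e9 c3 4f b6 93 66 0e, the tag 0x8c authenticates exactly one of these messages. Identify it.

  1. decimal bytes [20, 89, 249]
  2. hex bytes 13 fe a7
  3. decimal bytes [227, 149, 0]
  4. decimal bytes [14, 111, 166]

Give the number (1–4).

Key hex bytes af 28 e9 c3 4f b6 93 66 0e is 9 bytes > B = 5, so hash it first: H(key) = 8f, then zero-pad to 5 bytes: K' = 8f 00 00 00 00.
K' ⊕ ipad = b9 36 36 36 36; K' ⊕ opad = d3 5c 5c 5c 5c.
m1: inner = H(b9 36 36 36 36 14 59 f9) = f7; tag = H(d3 5c 5c 5c 5c f7) = 3a
m2: inner = H(b9 36 36 36 36 13 fe a7) = 49; tag = H(d3 5c 5c 5c 5c 49) = 8c ← matches
m3: inner = H(b9 36 36 36 36 e3 95 00) = 09; tag = H(d3 5c 5c 5c 5c 09) = 4c
m4: inner = H(b9 36 36 36 36 0e 6f a6) = b4; tag = H(d3 5c 5c 5c 5c b4) = f7

2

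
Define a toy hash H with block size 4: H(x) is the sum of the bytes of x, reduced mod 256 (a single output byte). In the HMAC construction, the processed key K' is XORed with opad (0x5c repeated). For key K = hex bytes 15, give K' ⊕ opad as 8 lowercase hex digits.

Key hex bytes 15 is 1 byte ≤ B = 4; zero-pad to 4 bytes: K' = 15 00 00 00.
XOR each byte with 0x5c: 15⊕5c=49, 00⊕5c=5c, 00⊕5c=5c, 00⊕5c=5c.

495c5c5c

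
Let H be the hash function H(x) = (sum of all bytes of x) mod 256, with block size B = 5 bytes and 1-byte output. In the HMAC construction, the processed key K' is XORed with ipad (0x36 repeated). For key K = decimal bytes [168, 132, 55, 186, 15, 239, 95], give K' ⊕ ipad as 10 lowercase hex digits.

Key decimal bytes [168, 132, 55, 186, 15, 239, 95] = a8 84 37 ba 0f ef 5f is 7 bytes > B = 5, so hash it first: H(key) = 7a, then zero-pad to 5 bytes: K' = 7a 00 00 00 00.
XOR each byte with 0x36: 7a⊕36=4c, 00⊕36=36, 00⊕36=36, 00⊕36=36, 00⊕36=36.

4c36363636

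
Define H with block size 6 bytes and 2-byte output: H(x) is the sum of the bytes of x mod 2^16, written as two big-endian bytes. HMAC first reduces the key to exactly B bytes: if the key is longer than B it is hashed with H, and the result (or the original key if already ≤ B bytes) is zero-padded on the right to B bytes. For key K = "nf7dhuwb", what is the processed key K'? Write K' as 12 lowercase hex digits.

|K| = 8 > B = 6, so first hash the key.
H(K): sum = 110+102+55+100+104+117+119+98 = 805 → 03 25.
Zero-pad H(K) = 03 25 to 6 bytes: K' = 03 25 00 00 00 00.

032500000000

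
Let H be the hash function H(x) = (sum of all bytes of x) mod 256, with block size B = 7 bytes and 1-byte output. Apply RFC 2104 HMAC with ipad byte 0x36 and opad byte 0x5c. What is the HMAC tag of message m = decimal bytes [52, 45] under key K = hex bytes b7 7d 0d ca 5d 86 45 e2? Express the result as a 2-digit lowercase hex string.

39

Key hex bytes b7 7d 0d ca 5d 86 45 e2 is 8 bytes > B = 7, so hash it first: H(key) = 15, then zero-pad to 7 bytes: K' = 15 00 00 00 00 00 00.
K' ⊕ ipad = 23 36 36 36 36 36 36.  K' ⊕ opad = 49 5c 5c 5c 5c 5c 5c.
Inner input = (K'⊕ipad) ∥ m = 23 36 36 36 36 36 36 ∥ 34 2d.
Inner hash: sum = 35+54+54+54+54+54+54+52+45 = 456; mod 256 = 200 → c8.
Outer input = (K'⊕opad) ∥ inner = 49 5c 5c 5c 5c 5c 5c ∥ c8.
Outer hash (tag): sum = 73+92+92+92+92+92+92+200 = 825; mod 256 = 57 → 39.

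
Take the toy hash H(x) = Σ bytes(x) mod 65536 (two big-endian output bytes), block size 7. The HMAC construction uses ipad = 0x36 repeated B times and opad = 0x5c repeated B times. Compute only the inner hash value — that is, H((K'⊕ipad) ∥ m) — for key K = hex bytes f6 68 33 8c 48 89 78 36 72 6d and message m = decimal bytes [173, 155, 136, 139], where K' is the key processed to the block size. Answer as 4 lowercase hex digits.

Key hex bytes f6 68 33 8c 48 89 78 36 72 6d is 10 bytes > B = 7, so hash it first: H(key) = 04 7b, then zero-pad to 7 bytes: K' = 04 7b 00 00 00 00 00.
K' ⊕ ipad = 32 4d 36 36 36 36 36.
Inner input = 32 4d 36 36 36 36 36 ∥ ad 9b 88 8b.
Inner hash: sum = 50+77+54+54+54+54+54+173+155+136+139 = 1000 → 03 e8.

03e8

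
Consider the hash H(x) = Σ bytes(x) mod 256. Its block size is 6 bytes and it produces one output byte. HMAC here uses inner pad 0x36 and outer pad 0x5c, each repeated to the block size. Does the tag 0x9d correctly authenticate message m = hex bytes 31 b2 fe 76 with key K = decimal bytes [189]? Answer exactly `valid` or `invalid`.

Key decimal bytes [189] = bd is 1 byte ≤ B = 6; zero-pad to 6 bytes: K' = bd 00 00 00 00 00.
K' ⊕ ipad = 8b 36 36 36 36 36; K' ⊕ opad = e1 5c 5c 5c 5c 5c.
Inner hash: sum = 139+54+54+54+54+54+49+178+254+118 = 1008; mod 256 = 240 → f0.
Outer hash (recomputed tag): sum = 225+92+92+92+92+92+240 = 925; mod 256 = 157 → 9d.
Recomputed tag = 9d; claimed = 9d → match.

valid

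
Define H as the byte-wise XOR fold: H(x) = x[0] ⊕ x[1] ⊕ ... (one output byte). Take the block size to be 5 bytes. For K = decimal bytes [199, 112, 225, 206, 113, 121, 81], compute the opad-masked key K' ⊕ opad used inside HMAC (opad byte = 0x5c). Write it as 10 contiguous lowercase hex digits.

Key decimal bytes [199, 112, 225, 206, 113, 121, 81] = c7 70 e1 ce 71 79 51 is 7 bytes > B = 5, so hash it first: H(key) = c1, then zero-pad to 5 bytes: K' = c1 00 00 00 00.
XOR each byte with 0x5c: c1⊕5c=9d, 00⊕5c=5c, 00⊕5c=5c, 00⊕5c=5c, 00⊕5c=5c.

9d5c5c5c5c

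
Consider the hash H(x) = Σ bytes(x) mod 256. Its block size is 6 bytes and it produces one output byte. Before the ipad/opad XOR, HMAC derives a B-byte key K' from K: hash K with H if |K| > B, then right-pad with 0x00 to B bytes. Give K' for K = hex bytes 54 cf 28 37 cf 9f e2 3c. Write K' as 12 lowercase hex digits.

0e0000000000

|K| = 8 > B = 6, so first hash the key.
H(K): sum = 84+207+40+55+207+159+226+60 = 1038; mod 256 = 14 → 0e.
Zero-pad H(K) = 0e to 6 bytes: K' = 0e 00 00 00 00 00.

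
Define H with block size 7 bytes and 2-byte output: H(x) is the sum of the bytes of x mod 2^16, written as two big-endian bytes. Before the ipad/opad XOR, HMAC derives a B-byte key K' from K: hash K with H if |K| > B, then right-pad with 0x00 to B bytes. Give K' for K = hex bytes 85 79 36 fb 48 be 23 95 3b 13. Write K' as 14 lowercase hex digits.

|K| = 10 > B = 7, so first hash the key.
H(K): sum = 133+121+54+251+72+190+35+149+59+19 = 1083 → 04 3b.
Zero-pad H(K) = 04 3b to 7 bytes: K' = 04 3b 00 00 00 00 00.

043b0000000000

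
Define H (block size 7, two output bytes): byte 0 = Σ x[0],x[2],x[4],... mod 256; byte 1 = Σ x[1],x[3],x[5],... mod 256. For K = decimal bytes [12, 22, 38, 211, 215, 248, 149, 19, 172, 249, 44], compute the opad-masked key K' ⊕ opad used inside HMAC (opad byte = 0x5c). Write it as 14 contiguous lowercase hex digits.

2ab15c5c5c5c5c

Key decimal bytes [12, 22, 38, 211, 215, 248, 149, 19, 172, 249, 44] = 0c 16 26 d3 d7 f8 95 13 ac f9 2c is 11 bytes > B = 7, so hash it first: H(key) = 76 ed, then zero-pad to 7 bytes: K' = 76 ed 00 00 00 00 00.
XOR each byte with 0x5c: 76⊕5c=2a, ed⊕5c=b1, 00⊕5c=5c, 00⊕5c=5c, 00⊕5c=5c, 00⊕5c=5c, 00⊕5c=5c.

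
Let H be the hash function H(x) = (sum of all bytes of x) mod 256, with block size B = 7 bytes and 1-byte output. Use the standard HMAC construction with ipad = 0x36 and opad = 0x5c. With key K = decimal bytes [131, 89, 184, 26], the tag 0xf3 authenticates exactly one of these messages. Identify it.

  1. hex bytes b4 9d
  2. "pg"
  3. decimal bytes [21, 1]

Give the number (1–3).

Key decimal bytes [131, 89, 184, 26] = 83 59 b8 1a is 4 bytes ≤ B = 7; zero-pad to 7 bytes: K' = 83 59 b8 1a 00 00 00.
K' ⊕ ipad = b5 6f 8e 2c 36 36 36; K' ⊕ opad = df 05 e4 46 5c 5c 5c.
m1: inner = H(b5 6f 8e 2c 36 36 36 b4 9d) = d1; tag = H(df 05 e4 46 5c 5c 5c d1) = f3 ← matches
m2: inner = H(b5 6f 8e 2c 36 36 36 70 67) = 57; tag = H(df 05 e4 46 5c 5c 5c 57) = 79
m3: inner = H(b5 6f 8e 2c 36 36 36 15 01) = 96; tag = H(df 05 e4 46 5c 5c 5c 96) = b8

1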